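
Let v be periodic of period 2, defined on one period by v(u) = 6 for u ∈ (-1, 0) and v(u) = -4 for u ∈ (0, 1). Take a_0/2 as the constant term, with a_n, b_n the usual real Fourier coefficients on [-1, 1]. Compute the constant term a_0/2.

1

a_0 = ∫_{-1}^{1} v(u) du = 2.
So the constant term a_0/2 = 1.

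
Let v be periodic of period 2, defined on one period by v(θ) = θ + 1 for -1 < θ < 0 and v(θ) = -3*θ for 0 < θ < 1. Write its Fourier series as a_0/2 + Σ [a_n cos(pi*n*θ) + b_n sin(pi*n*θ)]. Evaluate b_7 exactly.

b_7 = ∫_{-1}^{1} v(θ) sin(7*pi*θ) dθ.
Split the integral at the breakpoints.
Integrating by parts (boundary term plus one more integral), an antiderivative of (θ + 1) sin(7*pi*θ) is -θ*cos(7*pi*θ)/(7*pi) + sin(7*pi*θ)/(49*pi**2) - cos(7*pi*θ)/(7*pi); evaluating from -1 to 0: ∫_{-1}^{0} (θ + 1) sin(7*pi*θ) dθ = (-1/(7*pi)) - (0) = -1/(7*pi).
Integrating by parts (boundary term plus one more integral), an antiderivative of (-3*θ) sin(7*pi*θ) is 3*θ*cos(7*pi*θ)/(7*pi) - 3*sin(7*pi*θ)/(49*pi**2); evaluating from 0 to 1: ∫_{0}^{1} (-3*θ) sin(7*pi*θ) dθ = (-3/(7*pi)) - (0) = -3/(7*pi).
Summing the pieces gives b_7 = -4/(7*pi).

-4/(7*pi)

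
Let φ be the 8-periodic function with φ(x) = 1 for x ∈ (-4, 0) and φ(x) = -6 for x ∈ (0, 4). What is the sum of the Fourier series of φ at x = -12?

-5/2

x = -12 differs from x = 4 by -2 full period(s), and the series is 8-periodic.
At x = 4 the one-sided limits are φ(4^-) = -6 and φ(4^+) = 1.
By Dirichlet's theorem the series converges to their average, [(-6) + (1)]/2 = -5/2.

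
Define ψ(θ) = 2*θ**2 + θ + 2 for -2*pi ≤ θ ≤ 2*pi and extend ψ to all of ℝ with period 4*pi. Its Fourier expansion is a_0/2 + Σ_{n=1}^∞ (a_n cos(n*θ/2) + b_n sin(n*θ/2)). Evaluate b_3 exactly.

4/3

b_3 = (1/(2*pi)) ∫_{-2*pi}^{2*pi} ψ(θ) sin(3*θ/2) dθ.
Integrating by parts twice (tabular method), an antiderivative of (2*θ**2 + θ + 2) sin(3*θ/2) is -4*θ**2*cos(3*θ/2)/3 + 16*θ*sin(3*θ/2)/9 - 2*θ*cos(3*θ/2)/3 + 4*sin(3*θ/2)/9 - 4*cos(3*θ/2)/27; evaluating from -2*pi to 2*pi: ∫_{-2*pi}^{2*pi} (2*θ**2 + θ + 2) sin(3*θ/2) dθ = (4/27 + 4*pi/3 + 16*pi**2/3) - (-4*pi/3 + 4/27 + 16*pi**2/3) = 8*pi/3.
Hence b_3 = (1/(2*pi))·(8*pi/3) = 4/3.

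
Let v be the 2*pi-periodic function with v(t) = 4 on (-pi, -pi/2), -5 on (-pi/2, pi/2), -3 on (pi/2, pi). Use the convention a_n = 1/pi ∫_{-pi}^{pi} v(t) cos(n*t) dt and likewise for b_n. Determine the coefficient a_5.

-11/(5*pi)

a_5 = 1/pi ∫_{-pi}^{pi} v(t) cos(5*t) dt.
Split the integral at the breakpoints.
Directly, an antiderivative of (4) cos(5*t) is 4*sin(5*t)/5; evaluating from -pi to -pi/2: ∫_{-pi}^{-pi/2} (4) cos(5*t) dt = (-4/5) - (0) = -4/5.
Directly, an antiderivative of (-5) cos(5*t) is -sin(5*t); evaluating from -pi/2 to pi/2: ∫_{-pi/2}^{pi/2} (-5) cos(5*t) dt = (-1) - (1) = -2.
Directly, an antiderivative of (-3) cos(5*t) is -3*sin(5*t)/5; evaluating from pi/2 to pi: ∫_{pi/2}^{pi} (-3) cos(5*t) dt = (0) - (-3/5) = 3/5.
Summing the pieces and multiplying by (1/pi) gives a_5 = -11/(5*pi).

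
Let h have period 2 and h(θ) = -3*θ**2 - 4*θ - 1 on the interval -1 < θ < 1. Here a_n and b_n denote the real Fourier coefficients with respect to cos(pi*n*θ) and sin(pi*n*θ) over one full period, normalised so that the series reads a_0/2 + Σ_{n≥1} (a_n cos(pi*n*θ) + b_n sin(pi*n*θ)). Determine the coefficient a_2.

a_2 = ∫_{-1}^{1} h(θ) cos(2*pi*θ) dθ.
Integrating by parts twice (tabular method), an antiderivative of (-3*θ**2 - 4*θ - 1) cos(2*pi*θ) is -3*θ**2*sin(2*pi*θ)/(2*pi) - 2*θ*sin(2*pi*θ)/pi - 3*θ*cos(2*pi*θ)/(2*pi**2) - sin(2*pi*θ)/(2*pi) + 3*sin(2*pi*θ)/(4*pi**3) - cos(2*pi*θ)/pi**2; evaluating from -1 to 1: ∫_{-1}^{1} (-3*θ**2 - 4*θ - 1) cos(2*pi*θ) dθ = (-5/(2*pi**2)) - (1/(2*pi**2)) = -3/pi**2.
Hence a_2 = -3/pi**2.

-3/pi**2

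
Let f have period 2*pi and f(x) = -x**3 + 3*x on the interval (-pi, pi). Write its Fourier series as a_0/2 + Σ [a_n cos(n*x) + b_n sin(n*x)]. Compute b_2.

-9/2 + pi**2

b_2 = 1/pi ∫_{-pi}^{pi} f(x) sin(2*x) dx.
f is odd and sin(2*x) is odd, so the integrand is even and b_2 = 2/pi ∫_0^{pi} f(x) sin(2*x) dx.
Integrating by parts three times (tabular method), an antiderivative of (-x**3 + 3*x) sin(2*x) is x**3*cos(2*x)/2 - 3*x**2*sin(2*x)/4 - 9*x*cos(2*x)/4 + 9*sin(2*x)/8; evaluating from 0 to pi: ∫_{0}^{pi} (-x**3 + 3*x) sin(2*x) dx = (pi*(-9 + 2*pi**2)/4) - (0) = pi*(-9 + 2*pi**2)/4.
Hence b_2 = (2/pi)·(pi*(-9 + 2*pi**2)/4) = -9/2 + pi**2.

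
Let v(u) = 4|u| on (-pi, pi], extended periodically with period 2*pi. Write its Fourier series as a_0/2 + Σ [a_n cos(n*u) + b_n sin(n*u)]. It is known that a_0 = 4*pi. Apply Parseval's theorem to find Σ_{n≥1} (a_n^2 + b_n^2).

Parseval: a_0^2/2 + Σ_{n≥1} (a_n^2+b_n^2) = 1/pi ∫_{-pi}^{pi} v(u)^2 du = 32*pi**2/3.
Subtract a_0^2/2 = 8*pi**2: Σ (a_n^2+b_n^2) = 8*pi**2/3.

8*pi**2/3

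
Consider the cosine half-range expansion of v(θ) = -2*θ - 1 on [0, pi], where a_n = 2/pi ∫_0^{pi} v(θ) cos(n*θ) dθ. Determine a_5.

8/(25*pi)

a_5 = 2/pi ∫_0^{pi} (-2*θ - 1) cos(5*θ) dθ.
Integrating by parts (boundary term plus one more integral), an antiderivative of (-2*θ - 1) cos(5*θ) is -2*θ*sin(5*θ)/5 - sin(5*θ)/5 - 2*cos(5*θ)/25; evaluating from 0 to pi: ∫_{0}^{pi} (-2*θ - 1) cos(5*θ) dθ = (2/25) - (-2/25) = 4/25.
Hence a_5 = (2/pi)·(4/25) = 8/(25*pi).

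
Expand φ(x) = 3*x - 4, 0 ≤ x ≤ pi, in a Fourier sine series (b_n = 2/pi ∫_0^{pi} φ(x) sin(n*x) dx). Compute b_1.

b_1 = 2/pi ∫_0^{pi} (3*x - 4) sin(x) dx.
Integrating by parts (boundary term plus one more integral), an antiderivative of (3*x - 4) sin(x) is -3*x*cos(x) + 3*sin(x) + 4*cos(x); evaluating from 0 to pi: ∫_{0}^{pi} (3*x - 4) sin(x) dx = (-4 + 3*pi) - (4) = -8 + 3*pi.
Hence b_1 = (2/pi)·(-8 + 3*pi) = 6 - 16/pi.

6 - 16/pi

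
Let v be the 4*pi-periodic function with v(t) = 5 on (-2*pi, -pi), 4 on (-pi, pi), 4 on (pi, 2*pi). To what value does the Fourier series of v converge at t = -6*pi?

t = -6*pi differs from t = -2*pi by -1 full period(s), and the series is 4*pi-periodic.
At t = -2*pi the one-sided limits are v(-2*pi^-) = 4 and v(-2*pi^+) = 5.
By Dirichlet's theorem the series converges to their average, [(4) + (5)]/2 = 9/2.

9/2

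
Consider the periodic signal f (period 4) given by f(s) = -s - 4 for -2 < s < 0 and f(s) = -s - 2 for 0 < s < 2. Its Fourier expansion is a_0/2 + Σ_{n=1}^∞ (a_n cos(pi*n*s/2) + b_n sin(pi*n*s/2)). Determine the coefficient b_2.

b_2 = 1/2 ∫_{-2}^{2} f(s) sin(pi*s) ds.
Split the integral at the breakpoints.
Integrating by parts (boundary term plus one more integral), an antiderivative of (-s - 4) sin(pi*s) is s*cos(pi*s)/pi - sin(pi*s)/pi**2 + 4*cos(pi*s)/pi; evaluating from -2 to 0: ∫_{-2}^{0} (-s - 4) sin(pi*s) ds = (4/pi) - (2/pi) = 2/pi.
Integrating by parts (boundary term plus one more integral), an antiderivative of (-s - 2) sin(pi*s) is s*cos(pi*s)/pi - sin(pi*s)/pi**2 + 2*cos(pi*s)/pi; evaluating from 0 to 2: ∫_{0}^{2} (-s - 2) sin(pi*s) ds = (4/pi) - (2/pi) = 2/pi.
Summing the pieces and multiplying by (1/2) gives b_2 = 2/pi.

2/pi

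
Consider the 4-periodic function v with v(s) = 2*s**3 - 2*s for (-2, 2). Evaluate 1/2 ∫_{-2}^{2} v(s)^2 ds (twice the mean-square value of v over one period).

1/2 ∫_{-2}^{2} v(s)^2 ds = 1/2 · (6848/105) = 3424/105.

3424/105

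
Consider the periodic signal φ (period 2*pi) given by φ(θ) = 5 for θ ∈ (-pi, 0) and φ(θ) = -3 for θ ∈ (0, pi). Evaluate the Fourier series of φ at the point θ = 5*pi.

θ = 5*pi differs from θ = pi by 2 full period(s), and the series is 2*pi-periodic.
At θ = pi the one-sided limits are φ(pi^-) = -3 and φ(pi^+) = 5.
By Dirichlet's theorem the series converges to their average, [(-3) + (5)]/2 = 1.

1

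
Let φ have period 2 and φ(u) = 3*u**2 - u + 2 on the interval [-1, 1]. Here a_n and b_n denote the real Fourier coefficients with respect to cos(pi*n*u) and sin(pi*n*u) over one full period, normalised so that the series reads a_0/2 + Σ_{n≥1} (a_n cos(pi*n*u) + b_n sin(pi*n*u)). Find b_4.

b_4 = ∫_{-1}^{1} φ(u) sin(4*pi*u) du.
Integrating by parts twice (tabular method), an antiderivative of (3*u**2 - u + 2) sin(4*pi*u) is -3*u**2*cos(4*pi*u)/(4*pi) + 3*u*sin(4*pi*u)/(8*pi**2) + u*cos(4*pi*u)/(4*pi) - sin(4*pi*u)/(16*pi**2) - cos(4*pi*u)/(2*pi) + 3*cos(4*pi*u)/(32*pi**3); evaluating from -1 to 1: ∫_{-1}^{1} (3*u**2 - u + 2) sin(4*pi*u) du = ((3/32 - pi**2)/pi**3) - (3*(1 - 16*pi**2)/(32*pi**3)) = 1/(2*pi).
Hence b_4 = 1/(2*pi).

1/(2*pi)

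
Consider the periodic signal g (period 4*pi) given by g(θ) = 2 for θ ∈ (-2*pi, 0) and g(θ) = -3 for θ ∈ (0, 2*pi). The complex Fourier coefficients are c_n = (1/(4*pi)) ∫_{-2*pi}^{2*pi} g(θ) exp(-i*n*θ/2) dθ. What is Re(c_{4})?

Since g is real-valued, Re(c_{4}) = (1/(4*pi)) ∫_{-2*pi}^{2*pi} g(θ) cos(2*θ) dθ = a_{4}/2.
Split the integral at the breakpoints.
Directly, an antiderivative of (2) cos(2*θ) is sin(2*θ); evaluating from -2*pi to 0: ∫_{-2*pi}^{0} (2) cos(2*θ) dθ = (0) - (0) = 0.
Directly, an antiderivative of (-3) cos(2*θ) is -3*sin(2*θ)/2; evaluating from 0 to 2*pi: ∫_{0}^{2*pi} (-3) cos(2*θ) dθ = (0) - (0) = 0.
So ∫_{-2*pi}^{2*pi} g(θ) cos(2*θ) dθ = 0.
Hence Re(c_{4}) = (1/(4*pi))·(0) = 0.

0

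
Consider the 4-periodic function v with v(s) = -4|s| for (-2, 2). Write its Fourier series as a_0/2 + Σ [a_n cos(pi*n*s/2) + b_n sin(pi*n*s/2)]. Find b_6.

0

b_6 = 1/2 ∫_{-2}^{2} v(s) sin(3*pi*s) ds.
v is even and sin(3*pi*s) is odd, so the integrand is odd over a symmetric interval and the integral vanishes.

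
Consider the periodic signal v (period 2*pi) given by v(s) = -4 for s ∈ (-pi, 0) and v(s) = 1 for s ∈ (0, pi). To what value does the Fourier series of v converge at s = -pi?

-3/2

At s = -pi the one-sided limits are v(-pi^-) = 1 and v(-pi^+) = -4.
By Dirichlet's theorem the series converges to their average, [(1) + (-4)]/2 = -3/2.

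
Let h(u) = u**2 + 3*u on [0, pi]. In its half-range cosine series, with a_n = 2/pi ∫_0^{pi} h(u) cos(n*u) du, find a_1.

a_1 = 2/pi ∫_0^{pi} (u**2 + 3*u) cos(u) du.
Integrating by parts twice (tabular method), an antiderivative of (u**2 + 3*u) cos(u) is u**2*sin(u) + 3*u*sin(u) + 2*u*cos(u) - 2*sin(u) + 3*cos(u); evaluating from 0 to pi: ∫_{0}^{pi} (u**2 + 3*u) cos(u) du = (-2*pi - 3) - (3) = -2*pi - 6.
Hence a_1 = (2/pi)·(-2*pi - 6) = -4 - 12/pi.

-4 - 12/pi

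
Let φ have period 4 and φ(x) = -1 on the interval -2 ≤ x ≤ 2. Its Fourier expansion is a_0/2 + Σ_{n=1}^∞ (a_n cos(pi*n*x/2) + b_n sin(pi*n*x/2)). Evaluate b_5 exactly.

0

b_5 = 1/2 ∫_{-2}^{2} φ(x) sin(5*pi*x/2) dx.
φ is even and sin(5*pi*x/2) is odd, so the integrand is odd over a symmetric interval and the integral vanishes.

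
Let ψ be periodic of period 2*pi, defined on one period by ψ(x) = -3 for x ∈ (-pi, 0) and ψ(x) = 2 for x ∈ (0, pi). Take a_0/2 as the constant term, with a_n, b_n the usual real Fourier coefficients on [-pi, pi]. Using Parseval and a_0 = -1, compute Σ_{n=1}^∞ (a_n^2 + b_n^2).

Parseval: a_0^2/2 + Σ_{n≥1} (a_n^2+b_n^2) = 1/pi ∫_{-pi}^{pi} ψ(x)^2 dx = 13.
Subtract a_0^2/2 = 1/2: Σ (a_n^2+b_n^2) = 25/2.

25/2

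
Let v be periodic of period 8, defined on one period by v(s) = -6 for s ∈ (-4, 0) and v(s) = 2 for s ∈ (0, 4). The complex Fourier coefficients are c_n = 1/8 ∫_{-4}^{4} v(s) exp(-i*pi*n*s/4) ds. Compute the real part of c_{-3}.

0

Since v is real-valued, Re(c_{-3}) = 1/8 ∫_{-4}^{4} v(s) cos(-3*pi*s/4) ds = a_{3}/2.
Split the integral at the breakpoints.
Directly, an antiderivative of (-6) cos(-3*pi*s/4) is -8*sin(3*pi*s/4)/pi; evaluating from -4 to 0: ∫_{-4}^{0} (-6) cos(-3*pi*s/4) ds = (0) - (0) = 0.
Directly, an antiderivative of (2) cos(-3*pi*s/4) is 8*sin(3*pi*s/4)/(3*pi); evaluating from 0 to 4: ∫_{0}^{4} (2) cos(-3*pi*s/4) ds = (0) - (0) = 0.
So ∫_{-4}^{4} v(s) cos(-3*pi*s/4) ds = 0.
Hence Re(c_{-3}) = (1/8)·(0) = 0.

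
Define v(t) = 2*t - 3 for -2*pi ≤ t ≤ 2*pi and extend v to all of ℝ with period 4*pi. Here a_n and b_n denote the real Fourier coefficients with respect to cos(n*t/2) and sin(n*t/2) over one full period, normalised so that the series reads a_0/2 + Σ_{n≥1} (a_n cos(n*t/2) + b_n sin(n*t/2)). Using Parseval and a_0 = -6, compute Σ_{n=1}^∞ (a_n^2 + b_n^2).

Parseval: a_0^2/2 + Σ_{n≥1} (a_n^2+b_n^2) = (1/(2*pi)) ∫_{-2*pi}^{2*pi} v(t)^2 dt = 18 + 32*pi**2/3.
Subtract a_0^2/2 = 18: Σ (a_n^2+b_n^2) = 32*pi**2/3.

32*pi**2/3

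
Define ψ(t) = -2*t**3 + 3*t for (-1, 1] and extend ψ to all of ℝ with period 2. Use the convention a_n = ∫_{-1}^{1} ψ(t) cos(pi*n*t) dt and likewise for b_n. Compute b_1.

b_1 = ∫_{-1}^{1} ψ(t) sin(pi*t) dt.
ψ is odd and sin(pi*t) is odd, so the integrand is even and b_1 = 2 ∫_0^{1} ψ(t) sin(pi*t) dt.
Integrating by parts three times (tabular method), an antiderivative of (-2*t**3 + 3*t) sin(pi*t) is 2*t**3*cos(pi*t)/pi - 6*t**2*sin(pi*t)/pi**2 - 3*t*cos(pi*t)/pi - 12*t*cos(pi*t)/pi**3 + 12*sin(pi*t)/pi**4 + 3*sin(pi*t)/pi**2; evaluating from 0 to 1: ∫_{0}^{1} (-2*t**3 + 3*t) sin(pi*t) dt = ((pi**2 + 12)/pi**3) - (0) = (pi**2 + 12)/pi**3.
Hence b_1 = 2·((pi**2 + 12)/pi**3) = 2/pi + 24/pi**3.

2/pi + 24/pi**3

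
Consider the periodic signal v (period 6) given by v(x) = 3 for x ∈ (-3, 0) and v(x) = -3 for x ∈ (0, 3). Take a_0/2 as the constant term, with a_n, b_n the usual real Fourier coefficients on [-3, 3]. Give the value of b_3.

b_3 = 1/3 ∫_{-3}^{3} v(x) sin(pi*x) dx.
v is odd and sin(pi*x) is odd, so the integrand is even and b_3 = 2/3 ∫_0^{3} v(x) sin(pi*x) dx.
Directly, an antiderivative of (-3) sin(pi*x) is 3*cos(pi*x)/pi; evaluating from 0 to 3: ∫_{0}^{3} (-3) sin(pi*x) dx = (-3/pi) - (3/pi) = -6/pi.
Hence b_3 = (2/3)·(-6/pi) = -4/pi.

-4/pi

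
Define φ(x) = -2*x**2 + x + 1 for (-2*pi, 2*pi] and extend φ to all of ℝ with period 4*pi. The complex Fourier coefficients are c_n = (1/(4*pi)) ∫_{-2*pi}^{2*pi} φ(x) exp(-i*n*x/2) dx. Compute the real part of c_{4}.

Since φ is real-valued, Re(c_{4}) = (1/(4*pi)) ∫_{-2*pi}^{2*pi} φ(x) cos(2*x) dx = a_{4}/2.
Integrating by parts twice (tabular method), an antiderivative of (-2*x**2 + x + 1) cos(2*x) is -x**2*sin(2*x) + x*sin(2*x)/2 - x*cos(2*x) + sin(2*x) + cos(2*x)/4; evaluating from -2*pi to 2*pi: ∫_{-2*pi}^{2*pi} (-2*x**2 + x + 1) cos(2*x) dx = (1/4 - 2*pi) - (1/4 + 2*pi) = -4*pi.
Hence Re(c_{4}) = (1/(4*pi))·(-4*pi) = -1.

-1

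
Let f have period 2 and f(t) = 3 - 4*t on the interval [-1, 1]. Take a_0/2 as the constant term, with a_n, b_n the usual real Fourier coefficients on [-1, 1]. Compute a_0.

6

a_0 = ∫_{-1}^{1} f(t) dt = 6.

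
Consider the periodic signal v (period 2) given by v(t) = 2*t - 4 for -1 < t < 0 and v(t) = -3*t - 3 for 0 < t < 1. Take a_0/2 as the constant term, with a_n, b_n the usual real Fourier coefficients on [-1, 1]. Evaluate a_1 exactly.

10/pi**2

a_1 = ∫_{-1}^{1} v(t) cos(pi*t) dt.
Split the integral at the breakpoints.
Integrating by parts (boundary term plus one more integral), an antiderivative of (2*t - 4) cos(pi*t) is 2*t*sin(pi*t)/pi - 4*sin(pi*t)/pi + 2*cos(pi*t)/pi**2; evaluating from -1 to 0: ∫_{-1}^{0} (2*t - 4) cos(pi*t) dt = (2/pi**2) - (-2/pi**2) = 4/pi**2.
Integrating by parts (boundary term plus one more integral), an antiderivative of (-3*t - 3) cos(pi*t) is -3*t*sin(pi*t)/pi - 3*sin(pi*t)/pi - 3*cos(pi*t)/pi**2; evaluating from 0 to 1: ∫_{0}^{1} (-3*t - 3) cos(pi*t) dt = (3/pi**2) - (-3/pi**2) = 6/pi**2.
Summing the pieces gives a_1 = 10/pi**2.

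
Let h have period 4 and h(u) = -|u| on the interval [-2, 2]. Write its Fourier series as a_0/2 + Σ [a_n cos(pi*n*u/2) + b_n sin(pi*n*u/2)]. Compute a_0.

a_0 = 1/2 ∫_{-2}^{2} h(u) du = 1/2 · (-4) = -2.

-2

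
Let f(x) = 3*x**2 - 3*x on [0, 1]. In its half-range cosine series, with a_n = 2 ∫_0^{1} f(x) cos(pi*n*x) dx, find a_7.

a_7 = 2 ∫_0^{1} (3*x**2 - 3*x) cos(7*pi*x) dx.
Integrating by parts twice (tabular method), an antiderivative of (3*x**2 - 3*x) cos(7*pi*x) is 3*x**2*sin(7*pi*x)/(7*pi) - 3*x*sin(7*pi*x)/(7*pi) + 6*x*cos(7*pi*x)/(49*pi**2) - 6*sin(7*pi*x)/(343*pi**3) - 3*cos(7*pi*x)/(49*pi**2); evaluating from 0 to 1: ∫_{0}^{1} (3*x**2 - 3*x) cos(7*pi*x) dx = (-3/(49*pi**2)) - (-3/(49*pi**2)) = 0.
Hence a_7 = 2·(0) = 0.

0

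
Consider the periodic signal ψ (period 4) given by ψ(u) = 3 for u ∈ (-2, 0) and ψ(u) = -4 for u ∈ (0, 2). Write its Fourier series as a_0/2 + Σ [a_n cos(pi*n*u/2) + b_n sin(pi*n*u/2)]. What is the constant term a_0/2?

-1/2

a_0 = 1/2 ∫_{-2}^{2} ψ(u) du = 1/2 · (-2) = -1.
So the constant term a_0/2 = -1/2.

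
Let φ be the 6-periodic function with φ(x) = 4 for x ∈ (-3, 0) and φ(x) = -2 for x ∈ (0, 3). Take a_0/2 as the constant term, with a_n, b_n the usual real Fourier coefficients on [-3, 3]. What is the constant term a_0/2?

a_0 = 1/3 ∫_{-3}^{3} φ(x) dx = 1/3 · (6) = 2.
So the constant term a_0/2 = 1.

1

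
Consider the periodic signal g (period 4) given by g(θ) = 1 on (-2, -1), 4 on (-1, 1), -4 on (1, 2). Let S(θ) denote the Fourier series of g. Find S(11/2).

-4

θ = 11/2 differs from θ = 3/2 by 1 full period(s), and the series is 4-periodic.
g is continuous at θ = 3/2 with value -4, so the series converges to -4 there.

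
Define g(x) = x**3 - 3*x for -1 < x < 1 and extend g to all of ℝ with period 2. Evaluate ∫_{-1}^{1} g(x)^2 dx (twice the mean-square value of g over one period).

136/35

∫_{-1}^{1} g(x)^2 dx = 136/35.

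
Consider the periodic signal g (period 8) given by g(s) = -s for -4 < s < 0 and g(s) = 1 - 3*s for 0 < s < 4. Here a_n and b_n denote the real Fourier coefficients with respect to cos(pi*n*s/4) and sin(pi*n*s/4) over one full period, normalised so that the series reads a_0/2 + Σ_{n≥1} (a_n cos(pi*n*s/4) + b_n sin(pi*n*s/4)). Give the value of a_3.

16/(9*pi**2)

a_3 = 1/4 ∫_{-4}^{4} g(s) cos(3*pi*s/4) ds.
Split the integral at the breakpoints.
Integrating by parts (boundary term plus one more integral), an antiderivative of (-s) cos(3*pi*s/4) is -4*s*sin(3*pi*s/4)/(3*pi) - 16*cos(3*pi*s/4)/(9*pi**2); evaluating from -4 to 0: ∫_{-4}^{0} (-s) cos(3*pi*s/4) ds = (-16/(9*pi**2)) - (16/(9*pi**2)) = -32/(9*pi**2).
Integrating by parts (boundary term plus one more integral), an antiderivative of (1 - 3*s) cos(3*pi*s/4) is -4*s*sin(3*pi*s/4)/pi + 4*sin(3*pi*s/4)/(3*pi) - 16*cos(3*pi*s/4)/(3*pi**2); evaluating from 0 to 4: ∫_{0}^{4} (1 - 3*s) cos(3*pi*s/4) ds = (16/(3*pi**2)) - (-16/(3*pi**2)) = 32/(3*pi**2).
Summing the pieces and multiplying by (1/4) gives a_3 = 16/(9*pi**2).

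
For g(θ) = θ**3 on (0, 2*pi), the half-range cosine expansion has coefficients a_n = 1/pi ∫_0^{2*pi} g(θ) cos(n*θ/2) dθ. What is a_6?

a_6 = 1/pi ∫_0^{2*pi} (θ**3) cos(3*θ) dθ.
Integrating by parts three times (tabular method), an antiderivative of (θ**3) cos(3*θ) is θ**3*sin(3*θ)/3 + θ**2*cos(3*θ)/3 - 2*θ*sin(3*θ)/9 - 2*cos(3*θ)/27; evaluating from 0 to 2*pi: ∫_{0}^{2*pi} (θ**3) cos(3*θ) dθ = (-2/27 + 4*pi**2/3) - (-2/27) = 4*pi**2/3.
Hence a_6 = (1/pi)·(4*pi**2/3) = 4*pi/3.

4*pi/3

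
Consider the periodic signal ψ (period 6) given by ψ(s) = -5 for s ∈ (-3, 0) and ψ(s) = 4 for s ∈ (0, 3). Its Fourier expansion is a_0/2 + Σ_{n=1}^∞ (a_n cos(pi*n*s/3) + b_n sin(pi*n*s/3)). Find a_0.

a_0 = 1/3 ∫_{-3}^{3} ψ(s) ds = 1/3 · (-3) = -1.

-1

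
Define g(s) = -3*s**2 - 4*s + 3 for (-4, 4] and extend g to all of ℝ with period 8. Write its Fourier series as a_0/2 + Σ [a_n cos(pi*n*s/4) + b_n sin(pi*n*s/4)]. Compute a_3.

64/(3*pi**2)

a_3 = 1/4 ∫_{-4}^{4} g(s) cos(3*pi*s/4) ds.
Integrating by parts twice (tabular method), an antiderivative of (-3*s**2 - 4*s + 3) cos(3*pi*s/4) is -4*s**2*sin(3*pi*s/4)/pi - 16*s*sin(3*pi*s/4)/(3*pi) - 32*s*cos(3*pi*s/4)/(3*pi**2) + 128*sin(3*pi*s/4)/(9*pi**3) + 4*sin(3*pi*s/4)/pi - 64*cos(3*pi*s/4)/(9*pi**2); evaluating from -4 to 4: ∫_{-4}^{4} (-3*s**2 - 4*s + 3) cos(3*pi*s/4) ds = (448/(9*pi**2)) - (-320/(9*pi**2)) = 256/(3*pi**2).
Hence a_3 = (1/4)·(256/(3*pi**2)) = 64/(3*pi**2).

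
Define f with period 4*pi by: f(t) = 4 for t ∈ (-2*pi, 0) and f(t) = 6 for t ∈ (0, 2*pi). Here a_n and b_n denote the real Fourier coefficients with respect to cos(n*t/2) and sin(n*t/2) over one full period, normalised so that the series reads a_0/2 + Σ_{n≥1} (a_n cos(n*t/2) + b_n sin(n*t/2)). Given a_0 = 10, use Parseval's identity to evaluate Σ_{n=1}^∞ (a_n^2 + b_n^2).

2

Parseval: a_0^2/2 + Σ_{n≥1} (a_n^2+b_n^2) = (1/(2*pi)) ∫_{-2*pi}^{2*pi} f(t)^2 dt = 52.
Subtract a_0^2/2 = 50: Σ (a_n^2+b_n^2) = 2.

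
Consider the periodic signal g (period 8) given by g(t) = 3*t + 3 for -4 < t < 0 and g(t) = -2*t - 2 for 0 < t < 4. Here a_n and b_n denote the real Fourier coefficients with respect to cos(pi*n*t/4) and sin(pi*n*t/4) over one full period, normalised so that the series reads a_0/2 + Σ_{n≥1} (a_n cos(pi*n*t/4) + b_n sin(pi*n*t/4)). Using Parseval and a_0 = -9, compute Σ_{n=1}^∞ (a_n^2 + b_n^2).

Parseval: a_0^2/2 + Σ_{n≥1} (a_n^2+b_n^2) = 1/4 ∫_{-4}^{4} g(t)^2 dt = 187/3.
Subtract a_0^2/2 = 81/2: Σ (a_n^2+b_n^2) = 131/6.

131/6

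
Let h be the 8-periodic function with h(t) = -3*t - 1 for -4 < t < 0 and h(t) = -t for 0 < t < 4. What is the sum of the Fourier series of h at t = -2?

5

h is continuous at t = -2 with value 5, so the series converges to 5 there.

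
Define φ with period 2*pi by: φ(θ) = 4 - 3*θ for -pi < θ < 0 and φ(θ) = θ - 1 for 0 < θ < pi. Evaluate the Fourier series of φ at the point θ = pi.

At θ = pi the one-sided limits are φ(pi^-) = -1 + pi and φ(pi^+) = 4 + 3*pi.
By Dirichlet's theorem the series converges to their average, [(-1 + pi) + (4 + 3*pi)]/2 = 3/2 + 2*pi.

3/2 + 2*pi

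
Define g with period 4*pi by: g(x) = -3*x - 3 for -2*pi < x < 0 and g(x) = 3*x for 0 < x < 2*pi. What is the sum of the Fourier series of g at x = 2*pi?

At x = 2*pi the one-sided limits are g(2*pi^-) = 6*pi and g(2*pi^+) = -3 + 6*pi.
By Dirichlet's theorem the series converges to their average, [(6*pi) + (-3 + 6*pi)]/2 = -3/2 + 6*pi.

-3/2 + 6*pi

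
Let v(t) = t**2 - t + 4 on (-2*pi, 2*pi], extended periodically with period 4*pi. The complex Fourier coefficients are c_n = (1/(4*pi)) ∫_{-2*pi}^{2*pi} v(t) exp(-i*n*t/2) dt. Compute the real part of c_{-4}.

Since v is real-valued, Re(c_{-4}) = (1/(4*pi)) ∫_{-2*pi}^{2*pi} v(t) cos(-2*t) dt = a_{4}/2.
Integrating by parts twice (tabular method), an antiderivative of (t**2 - t + 4) cos(-2*t) is t**2*sin(2*t)/2 - t*sin(2*t)/2 + t*cos(2*t)/2 + 7*sin(2*t)/4 - cos(2*t)/4; evaluating from -2*pi to 2*pi: ∫_{-2*pi}^{2*pi} (t**2 - t + 4) cos(-2*t) dt = (-1/4 + pi) - (-pi - 1/4) = 2*pi.
Hence Re(c_{-4}) = (1/(4*pi))·(2*pi) = 1/2.

1/2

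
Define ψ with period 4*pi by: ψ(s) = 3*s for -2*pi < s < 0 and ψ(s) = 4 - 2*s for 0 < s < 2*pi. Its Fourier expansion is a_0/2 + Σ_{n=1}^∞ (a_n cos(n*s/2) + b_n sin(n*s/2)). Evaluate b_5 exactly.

2*(pi + 4)/(5*pi)

b_5 = (1/(2*pi)) ∫_{-2*pi}^{2*pi} ψ(s) sin(5*s/2) ds.
Split the integral at the breakpoints.
Integrating by parts (boundary term plus one more integral), an antiderivative of (3*s) sin(5*s/2) is -6*s*cos(5*s/2)/5 + 12*sin(5*s/2)/25; evaluating from -2*pi to 0: ∫_{-2*pi}^{0} (3*s) sin(5*s/2) ds = (0) - (-12*pi/5) = 12*pi/5.
Integrating by parts (boundary term plus one more integral), an antiderivative of (4 - 2*s) sin(5*s/2) is 4*s*cos(5*s/2)/5 - 8*sin(5*s/2)/25 - 8*cos(5*s/2)/5; evaluating from 0 to 2*pi: ∫_{0}^{2*pi} (4 - 2*s) sin(5*s/2) ds = (8/5 - 8*pi/5) - (-8/5) = 16/5 - 8*pi/5.
Summing the pieces and multiplying by (1/(2*pi)) gives b_5 = 2*(pi + 4)/(5*pi).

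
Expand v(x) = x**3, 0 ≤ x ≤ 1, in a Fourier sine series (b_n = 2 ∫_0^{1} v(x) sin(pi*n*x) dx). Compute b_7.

2*(-6 + 49*pi**2)/(343*pi**3)

b_7 = 2 ∫_0^{1} (x**3) sin(7*pi*x) dx.
Integrating by parts three times (tabular method), an antiderivative of (x**3) sin(7*pi*x) is -x**3*cos(7*pi*x)/(7*pi) + 3*x**2*sin(7*pi*x)/(49*pi**2) + 6*x*cos(7*pi*x)/(343*pi**3) - 6*sin(7*pi*x)/(2401*pi**4); evaluating from 0 to 1: ∫_{0}^{1} (x**3) sin(7*pi*x) dx = ((-6 + 49*pi**2)/(343*pi**3)) - (0) = (-6 + 49*pi**2)/(343*pi**3).
Hence b_7 = 2·((-6 + 49*pi**2)/(343*pi**3)) = 2*(-6 + 49*pi**2)/(343*pi**3).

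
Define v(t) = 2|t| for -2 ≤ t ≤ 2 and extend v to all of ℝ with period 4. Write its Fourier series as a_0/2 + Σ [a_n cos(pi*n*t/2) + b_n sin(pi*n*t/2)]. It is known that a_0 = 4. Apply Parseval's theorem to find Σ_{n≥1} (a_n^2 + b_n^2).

Parseval: a_0^2/2 + Σ_{n≥1} (a_n^2+b_n^2) = 1/2 ∫_{-2}^{2} v(t)^2 dt = 32/3.
Subtract a_0^2/2 = 8: Σ (a_n^2+b_n^2) = 8/3.

8/3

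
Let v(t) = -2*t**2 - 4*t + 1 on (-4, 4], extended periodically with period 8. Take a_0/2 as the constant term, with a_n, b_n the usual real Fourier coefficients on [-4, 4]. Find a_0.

a_0 = 1/4 ∫_{-4}^{4} v(t) dt = 1/4 · (-232/3) = -58/3.

-58/3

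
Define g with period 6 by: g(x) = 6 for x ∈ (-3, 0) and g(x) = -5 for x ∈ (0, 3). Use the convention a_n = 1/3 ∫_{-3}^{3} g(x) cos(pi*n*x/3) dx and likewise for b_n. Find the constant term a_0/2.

a_0 = 1/3 ∫_{-3}^{3} g(x) dx = 1/3 · (3) = 1.
So the constant term a_0/2 = 1/2.

1/2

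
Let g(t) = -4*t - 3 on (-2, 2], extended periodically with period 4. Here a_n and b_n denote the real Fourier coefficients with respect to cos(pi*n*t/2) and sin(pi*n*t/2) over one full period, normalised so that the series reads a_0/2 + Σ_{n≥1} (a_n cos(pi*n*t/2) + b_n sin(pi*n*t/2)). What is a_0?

-6

a_0 = 1/2 ∫_{-2}^{2} g(t) dt = 1/2 · (-12) = -6.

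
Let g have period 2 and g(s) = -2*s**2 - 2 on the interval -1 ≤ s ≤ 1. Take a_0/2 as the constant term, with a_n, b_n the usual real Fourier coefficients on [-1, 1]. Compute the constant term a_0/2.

a_0 = ∫_{-1}^{1} g(s) ds = -16/3.
So the constant term a_0/2 = -8/3.

-8/3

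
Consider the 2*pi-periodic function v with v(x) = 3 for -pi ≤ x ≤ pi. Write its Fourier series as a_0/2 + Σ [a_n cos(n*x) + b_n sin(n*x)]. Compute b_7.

0

b_7 = 1/pi ∫_{-pi}^{pi} v(x) sin(7*x) dx.
v is even and sin(7*x) is odd, so the integrand is odd over a symmetric interval and the integral vanishes.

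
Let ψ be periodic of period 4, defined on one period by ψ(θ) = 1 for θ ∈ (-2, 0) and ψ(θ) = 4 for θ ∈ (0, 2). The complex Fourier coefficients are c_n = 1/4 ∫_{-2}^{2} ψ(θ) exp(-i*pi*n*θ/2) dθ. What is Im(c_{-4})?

0

Since ψ is real-valued, Im(c_{-4}) = -1/4 ∫_{-2}^{2} ψ(θ) sin(-2*pi*θ) dθ = b_{4}/2.
Split the integral at the breakpoints.
Directly, an antiderivative of (1) sin(-2*pi*θ) is cos(2*pi*θ)/(2*pi); evaluating from -2 to 0: ∫_{-2}^{0} (1) sin(-2*pi*θ) dθ = (1/(2*pi)) - (1/(2*pi)) = 0.
Directly, an antiderivative of (4) sin(-2*pi*θ) is 2*cos(2*pi*θ)/pi; evaluating from 0 to 2: ∫_{0}^{2} (4) sin(-2*pi*θ) dθ = (2/pi) - (2/pi) = 0.
So ∫_{-2}^{2} ψ(θ) sin(-2*pi*θ) dθ = 0.
Hence Im(c_{-4}) = (-1/4)·(0) = 0.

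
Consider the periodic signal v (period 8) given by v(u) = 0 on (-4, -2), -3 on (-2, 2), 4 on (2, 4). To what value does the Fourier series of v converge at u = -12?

u = -12 differs from u = 4 by -2 full period(s), and the series is 8-periodic.
At u = 4 the one-sided limits are v(4^-) = 4 and v(4^+) = 0.
By Dirichlet's theorem the series converges to their average, [(4) + (0)]/2 = 2.

2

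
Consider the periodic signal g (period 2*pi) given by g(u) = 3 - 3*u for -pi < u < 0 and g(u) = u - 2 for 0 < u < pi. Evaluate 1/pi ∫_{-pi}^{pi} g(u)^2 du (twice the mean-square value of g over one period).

13 + 7*pi + 10*pi**2/3

1/pi ∫_{-pi}^{pi} g(u)^2 du = 1/pi · (pi*(39 + 21*pi + 10*pi**2)/3) = 13 + 7*pi + 10*pi**2/3.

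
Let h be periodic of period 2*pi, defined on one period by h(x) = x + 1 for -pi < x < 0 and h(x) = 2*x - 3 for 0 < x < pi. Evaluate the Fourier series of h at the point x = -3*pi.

x = -3*pi differs from x = -pi by -1 full period(s), and the series is 2*pi-periodic.
At x = -pi the one-sided limits are h(-pi^-) = -3 + 2*pi and h(-pi^+) = 1 - pi.
By Dirichlet's theorem the series converges to their average, [(-3 + 2*pi) + (1 - pi)]/2 = -1 + pi/2.

-1 + pi/2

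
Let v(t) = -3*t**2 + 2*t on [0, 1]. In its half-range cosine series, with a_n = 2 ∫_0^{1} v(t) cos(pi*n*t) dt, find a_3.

a_3 = 2 ∫_0^{1} (-3*t**2 + 2*t) cos(3*pi*t) dt.
Integrating by parts twice (tabular method), an antiderivative of (-3*t**2 + 2*t) cos(3*pi*t) is -t**2*sin(3*pi*t)/pi + 2*t*sin(3*pi*t)/(3*pi) - 2*t*cos(3*pi*t)/(3*pi**2) + 2*sin(3*pi*t)/(9*pi**3) + 2*cos(3*pi*t)/(9*pi**2); evaluating from 0 to 1: ∫_{0}^{1} (-3*t**2 + 2*t) cos(3*pi*t) dt = (4/(9*pi**2)) - (2/(9*pi**2)) = 2/(9*pi**2).
Hence a_3 = 2·(2/(9*pi**2)) = 4/(9*pi**2).

4/(9*pi**2)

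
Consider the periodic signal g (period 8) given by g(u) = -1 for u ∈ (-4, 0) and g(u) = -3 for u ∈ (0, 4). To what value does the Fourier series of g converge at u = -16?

u = -16 differs from u = 0 by -2 full period(s), and the series is 8-periodic.
At u = 0 the one-sided limits are g(0^-) = -1 and g(0^+) = -3.
By Dirichlet's theorem the series converges to their average, [(-1) + (-3)]/2 = -2.

-2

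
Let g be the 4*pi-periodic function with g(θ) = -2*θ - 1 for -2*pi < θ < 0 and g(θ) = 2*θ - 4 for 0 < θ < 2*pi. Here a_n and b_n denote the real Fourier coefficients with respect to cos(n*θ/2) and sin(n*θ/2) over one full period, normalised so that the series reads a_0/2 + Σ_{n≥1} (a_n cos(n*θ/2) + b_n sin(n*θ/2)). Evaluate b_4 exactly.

0

b_4 = (1/(2*pi)) ∫_{-2*pi}^{2*pi} g(θ) sin(2*θ) dθ.
Split the integral at the breakpoints.
Integrating by parts (boundary term plus one more integral), an antiderivative of (-2*θ - 1) sin(2*θ) is θ*cos(2*θ) - sin(2*θ)/2 + cos(2*θ)/2; evaluating from -2*pi to 0: ∫_{-2*pi}^{0} (-2*θ - 1) sin(2*θ) dθ = (1/2) - (1/2 - 2*pi) = 2*pi.
Integrating by parts (boundary term plus one more integral), an antiderivative of (2*θ - 4) sin(2*θ) is -θ*cos(2*θ) + sin(2*θ)/2 + 2*cos(2*θ); evaluating from 0 to 2*pi: ∫_{0}^{2*pi} (2*θ - 4) sin(2*θ) dθ = (2 - 2*pi) - (2) = -2*pi.
Summing the pieces and multiplying by (1/(2*pi)) gives b_4 = 0.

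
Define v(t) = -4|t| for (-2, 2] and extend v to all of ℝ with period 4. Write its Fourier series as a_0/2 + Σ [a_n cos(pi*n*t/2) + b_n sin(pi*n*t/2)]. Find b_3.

0

b_3 = 1/2 ∫_{-2}^{2} v(t) sin(3*pi*t/2) dt.
v is even and sin(3*pi*t/2) is odd, so the integrand is odd over a symmetric interval and the integral vanishes.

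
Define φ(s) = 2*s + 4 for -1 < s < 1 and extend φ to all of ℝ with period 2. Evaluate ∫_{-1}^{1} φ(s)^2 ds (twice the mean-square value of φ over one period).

∫_{-1}^{1} φ(s)^2 ds = 104/3.

104/3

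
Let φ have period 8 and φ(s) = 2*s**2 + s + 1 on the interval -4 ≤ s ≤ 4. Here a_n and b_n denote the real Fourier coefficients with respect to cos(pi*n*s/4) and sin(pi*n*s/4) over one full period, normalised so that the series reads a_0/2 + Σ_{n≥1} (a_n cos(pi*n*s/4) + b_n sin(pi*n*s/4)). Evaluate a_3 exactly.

-128/(9*pi**2)

a_3 = 1/4 ∫_{-4}^{4} φ(s) cos(3*pi*s/4) ds.
Integrating by parts twice (tabular method), an antiderivative of (2*s**2 + s + 1) cos(3*pi*s/4) is 8*s**2*sin(3*pi*s/4)/(3*pi) + 4*s*sin(3*pi*s/4)/(3*pi) + 64*s*cos(3*pi*s/4)/(9*pi**2) - 256*sin(3*pi*s/4)/(27*pi**3) + 4*sin(3*pi*s/4)/(3*pi) + 16*cos(3*pi*s/4)/(9*pi**2); evaluating from -4 to 4: ∫_{-4}^{4} (2*s**2 + s + 1) cos(3*pi*s/4) ds = (-272/(9*pi**2)) - (80/(3*pi**2)) = -512/(9*pi**2).
Hence a_3 = (1/4)·(-512/(9*pi**2)) = -128/(9*pi**2).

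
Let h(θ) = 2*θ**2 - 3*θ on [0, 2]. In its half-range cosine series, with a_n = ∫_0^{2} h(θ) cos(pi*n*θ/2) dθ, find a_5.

-8/(25*pi**2)

a_5 = ∫_0^{2} (2*θ**2 - 3*θ) cos(5*pi*θ/2) dθ.
Integrating by parts twice (tabular method), an antiderivative of (2*θ**2 - 3*θ) cos(5*pi*θ/2) is 4*θ**2*sin(5*pi*θ/2)/(5*pi) - 6*θ*sin(5*pi*θ/2)/(5*pi) + 16*θ*cos(5*pi*θ/2)/(25*pi**2) - 32*sin(5*pi*θ/2)/(125*pi**3) - 12*cos(5*pi*θ/2)/(25*pi**2); evaluating from 0 to 2: ∫_{0}^{2} (2*θ**2 - 3*θ) cos(5*pi*θ/2) dθ = (-4/(5*pi**2)) - (-12/(25*pi**2)) = -8/(25*pi**2).
Hence a_5 = -8/(25*pi**2).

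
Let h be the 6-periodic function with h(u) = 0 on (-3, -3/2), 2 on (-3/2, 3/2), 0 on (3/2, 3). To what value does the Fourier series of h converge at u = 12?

u = 12 differs from u = 0 by 2 full period(s), and the series is 6-periodic.
h is continuous at u = 0 with value 2, so the series converges to 2 there.

2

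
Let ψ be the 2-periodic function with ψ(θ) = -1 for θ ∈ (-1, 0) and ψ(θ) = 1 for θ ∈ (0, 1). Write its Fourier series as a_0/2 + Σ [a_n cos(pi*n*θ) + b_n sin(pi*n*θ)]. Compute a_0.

0

a_0 = ∫_{-1}^{1} ψ(θ) dθ = 0.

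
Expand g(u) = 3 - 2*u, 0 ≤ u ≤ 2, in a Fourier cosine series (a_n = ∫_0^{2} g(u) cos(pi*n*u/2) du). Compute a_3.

16/(9*pi**2)

a_3 = ∫_0^{2} (3 - 2*u) cos(3*pi*u/2) du.
Integrating by parts (boundary term plus one more integral), an antiderivative of (3 - 2*u) cos(3*pi*u/2) is -4*u*sin(3*pi*u/2)/(3*pi) + 2*sin(3*pi*u/2)/pi - 8*cos(3*pi*u/2)/(9*pi**2); evaluating from 0 to 2: ∫_{0}^{2} (3 - 2*u) cos(3*pi*u/2) du = (8/(9*pi**2)) - (-8/(9*pi**2)) = 16/(9*pi**2).
Hence a_3 = 16/(9*pi**2).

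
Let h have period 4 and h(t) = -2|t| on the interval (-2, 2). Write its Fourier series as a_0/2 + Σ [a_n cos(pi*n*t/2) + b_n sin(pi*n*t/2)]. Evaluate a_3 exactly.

a_3 = 1/2 ∫_{-2}^{2} h(t) cos(3*pi*t/2) dt.
h is even and cos(3*pi*t/2) is even, so the integrand is even and a_3 = ∫_0^{2} h(t) cos(3*pi*t/2) dt.
Integrating by parts (boundary term plus one more integral), an antiderivative of (-2*t) cos(3*pi*t/2) is -4*t*sin(3*pi*t/2)/(3*pi) - 8*cos(3*pi*t/2)/(9*pi**2); evaluating from 0 to 2: ∫_{0}^{2} (-2*t) cos(3*pi*t/2) dt = (8/(9*pi**2)) - (-8/(9*pi**2)) = 16/(9*pi**2).
Hence a_3 = 16/(9*pi**2).

16/(9*pi**2)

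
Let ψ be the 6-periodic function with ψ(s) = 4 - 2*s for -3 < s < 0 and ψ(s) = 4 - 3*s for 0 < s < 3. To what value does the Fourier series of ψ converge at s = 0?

ψ is continuous at s = 0 with value 4, so the series converges to 4 there.

4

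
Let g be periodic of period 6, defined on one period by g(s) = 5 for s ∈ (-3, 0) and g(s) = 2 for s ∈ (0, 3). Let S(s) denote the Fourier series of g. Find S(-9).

7/2

s = -9 differs from s = -3 by -1 full period(s), and the series is 6-periodic.
At s = -3 the one-sided limits are g(-3^-) = 2 and g(-3^+) = 5.
By Dirichlet's theorem the series converges to their average, [(2) + (5)]/2 = 7/2.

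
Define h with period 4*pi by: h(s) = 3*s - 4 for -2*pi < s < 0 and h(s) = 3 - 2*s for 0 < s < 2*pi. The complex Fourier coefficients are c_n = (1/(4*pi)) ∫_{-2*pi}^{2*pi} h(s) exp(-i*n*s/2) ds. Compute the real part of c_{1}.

Since h is real-valued, Re(c_{1}) = (1/(4*pi)) ∫_{-2*pi}^{2*pi} h(s) cos(s/2) ds = a_{1}/2.
Split the integral at the breakpoints.
Integrating by parts (boundary term plus one more integral), an antiderivative of (3*s - 4) cos(s/2) is 6*s*sin(s/2) - 8*sin(s/2) + 12*cos(s/2); evaluating from -2*pi to 0: ∫_{-2*pi}^{0} (3*s - 4) cos(s/2) ds = (12) - (-12) = 24.
Integrating by parts (boundary term plus one more integral), an antiderivative of (3 - 2*s) cos(s/2) is -4*s*sin(s/2) + 6*sin(s/2) - 8*cos(s/2); evaluating from 0 to 2*pi: ∫_{0}^{2*pi} (3 - 2*s) cos(s/2) ds = (8) - (-8) = 16.
So ∫_{-2*pi}^{2*pi} h(s) cos(s/2) ds = 40.
Hence Re(c_{1}) = (1/(4*pi))·(40) = 10/pi.

10/pi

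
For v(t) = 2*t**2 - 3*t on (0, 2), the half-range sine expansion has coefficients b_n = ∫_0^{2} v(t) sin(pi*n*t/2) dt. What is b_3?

b_3 = ∫_0^{2} (2*t**2 - 3*t) sin(3*pi*t/2) dt.
Integrating by parts twice (tabular method), an antiderivative of (2*t**2 - 3*t) sin(3*pi*t/2) is -4*t**2*cos(3*pi*t/2)/(3*pi) + 16*t*sin(3*pi*t/2)/(9*pi**2) + 2*t*cos(3*pi*t/2)/pi - 4*sin(3*pi*t/2)/(3*pi**2) + 32*cos(3*pi*t/2)/(27*pi**3); evaluating from 0 to 2: ∫_{0}^{2} (2*t**2 - 3*t) sin(3*pi*t/2) dt = (4*(-8 + 9*pi**2)/(27*pi**3)) - (32/(27*pi**3)) = 4*(-16 + 9*pi**2)/(27*pi**3).
Hence b_3 = 4*(-16 + 9*pi**2)/(27*pi**3).

4*(-16 + 9*pi**2)/(27*pi**3)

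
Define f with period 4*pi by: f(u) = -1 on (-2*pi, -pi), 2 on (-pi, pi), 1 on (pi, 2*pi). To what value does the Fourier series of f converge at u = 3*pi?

u = 3*pi differs from u = -pi by 1 full period(s), and the series is 4*pi-periodic.
At u = -pi the one-sided limits are f(-pi^-) = -1 and f(-pi^+) = 2.
By Dirichlet's theorem the series converges to their average, [(-1) + (2)]/2 = 1/2.

1/2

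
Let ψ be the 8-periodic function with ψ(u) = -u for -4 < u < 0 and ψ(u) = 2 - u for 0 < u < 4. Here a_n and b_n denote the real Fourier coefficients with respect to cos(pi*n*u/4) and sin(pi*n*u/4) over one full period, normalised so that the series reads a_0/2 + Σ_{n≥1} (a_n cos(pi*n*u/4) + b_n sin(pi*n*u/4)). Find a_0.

2

a_0 = 1/4 ∫_{-4}^{4} ψ(u) du = 1/4 · (8) = 2.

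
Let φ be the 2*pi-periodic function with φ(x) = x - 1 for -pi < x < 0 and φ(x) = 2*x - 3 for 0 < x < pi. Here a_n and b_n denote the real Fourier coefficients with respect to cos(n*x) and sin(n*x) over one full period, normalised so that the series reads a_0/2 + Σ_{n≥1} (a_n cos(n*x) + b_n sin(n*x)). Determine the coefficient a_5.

a_5 = 1/pi ∫_{-pi}^{pi} φ(x) cos(5*x) dx.
Split the integral at the breakpoints.
Integrating by parts (boundary term plus one more integral), an antiderivative of (x - 1) cos(5*x) is x*sin(5*x)/5 - sin(5*x)/5 + cos(5*x)/25; evaluating from -pi to 0: ∫_{-pi}^{0} (x - 1) cos(5*x) dx = (1/25) - (-1/25) = 2/25.
Integrating by parts (boundary term plus one more integral), an antiderivative of (2*x - 3) cos(5*x) is 2*x*sin(5*x)/5 - 3*sin(5*x)/5 + 2*cos(5*x)/25; evaluating from 0 to pi: ∫_{0}^{pi} (2*x - 3) cos(5*x) dx = (-2/25) - (2/25) = -4/25.
Summing the pieces and multiplying by (1/pi) gives a_5 = -2/(25*pi).

-2/(25*pi)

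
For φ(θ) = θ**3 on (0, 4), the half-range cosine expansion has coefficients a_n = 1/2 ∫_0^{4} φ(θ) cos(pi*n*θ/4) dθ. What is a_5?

384*(4 - 25*pi**2)/(625*pi**4)

a_5 = 1/2 ∫_0^{4} (θ**3) cos(5*pi*θ/4) dθ.
Integrating by parts three times (tabular method), an antiderivative of (θ**3) cos(5*pi*θ/4) is 4*θ**3*sin(5*pi*θ/4)/(5*pi) + 48*θ**2*cos(5*pi*θ/4)/(25*pi**2) - 384*θ*sin(5*pi*θ/4)/(125*pi**3) - 1536*cos(5*pi*θ/4)/(625*pi**4); evaluating from 0 to 4: ∫_{0}^{4} (θ**3) cos(5*pi*θ/4) dθ = (768*(2 - 25*pi**2)/(625*pi**4)) - (-1536/(625*pi**4)) = 768*(4 - 25*pi**2)/(625*pi**4).
Hence a_5 = (1/2)·(768*(4 - 25*pi**2)/(625*pi**4)) = 384*(4 - 25*pi**2)/(625*pi**4).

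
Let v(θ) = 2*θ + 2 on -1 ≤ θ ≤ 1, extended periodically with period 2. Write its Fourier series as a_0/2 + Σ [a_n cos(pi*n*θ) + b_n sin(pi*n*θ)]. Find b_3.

4/(3*pi)

b_3 = ∫_{-1}^{1} v(θ) sin(3*pi*θ) dθ.
Integrating by parts (boundary term plus one more integral), an antiderivative of (2*θ + 2) sin(3*pi*θ) is -2*θ*cos(3*pi*θ)/(3*pi) + 2*sin(3*pi*θ)/(9*pi**2) - 2*cos(3*pi*θ)/(3*pi); evaluating from -1 to 1: ∫_{-1}^{1} (2*θ + 2) sin(3*pi*θ) dθ = (4/(3*pi)) - (0) = 4/(3*pi).
Hence b_3 = 4/(3*pi).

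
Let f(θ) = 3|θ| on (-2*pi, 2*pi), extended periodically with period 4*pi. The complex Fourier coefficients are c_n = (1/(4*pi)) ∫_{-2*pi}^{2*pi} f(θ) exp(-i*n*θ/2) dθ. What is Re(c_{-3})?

-4/(3*pi)

Since f is real-valued, Re(c_{-3}) = (1/(4*pi)) ∫_{-2*pi}^{2*pi} f(θ) cos(-3*θ/2) dθ = a_{3}/2.
f is even and cos(-3*θ/2) is even, so the integrand is even: ∫_{-2*pi}^{2*pi} f(θ) cos(-3*θ/2) dθ = 2∫_0^{2*pi} f(θ) cos(-3*θ/2) dθ.
Integrating by parts (boundary term plus one more integral), an antiderivative of (3*θ) cos(-3*θ/2) is 2*θ*sin(3*θ/2) + 4*cos(3*θ/2)/3; evaluating from 0 to 2*pi: ∫_{0}^{2*pi} (3*θ) cos(-3*θ/2) dθ = (-4/3) - (4/3) = -8/3.
So ∫_{-2*pi}^{2*pi} f(θ) cos(-3*θ/2) dθ = -16/3.
Hence Re(c_{-3}) = (1/(4*pi))·(-16/3) = -4/(3*pi).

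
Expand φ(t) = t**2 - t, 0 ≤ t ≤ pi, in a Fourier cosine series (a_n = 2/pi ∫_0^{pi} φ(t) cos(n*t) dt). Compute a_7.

4*(1 - pi)/(49*pi)

a_7 = 2/pi ∫_0^{pi} (t**2 - t) cos(7*t) dt.
Integrating by parts twice (tabular method), an antiderivative of (t**2 - t) cos(7*t) is t**2*sin(7*t)/7 - t*sin(7*t)/7 + 2*t*cos(7*t)/49 - 2*sin(7*t)/343 - cos(7*t)/49; evaluating from 0 to pi: ∫_{0}^{pi} (t**2 - t) cos(7*t) dt = (1/49 - 2*pi/49) - (-1/49) = 2/49 - 2*pi/49.
Hence a_7 = (2/pi)·(2/49 - 2*pi/49) = 4*(1 - pi)/(49*pi).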